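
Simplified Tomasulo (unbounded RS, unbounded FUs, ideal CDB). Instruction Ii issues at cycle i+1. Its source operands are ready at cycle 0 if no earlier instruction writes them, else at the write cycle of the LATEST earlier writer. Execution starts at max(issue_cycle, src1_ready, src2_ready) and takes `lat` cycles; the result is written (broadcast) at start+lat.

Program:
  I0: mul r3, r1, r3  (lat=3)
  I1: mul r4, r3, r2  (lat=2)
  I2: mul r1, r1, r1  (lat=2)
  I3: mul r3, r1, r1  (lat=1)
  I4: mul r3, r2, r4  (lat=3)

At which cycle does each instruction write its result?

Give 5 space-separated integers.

Answer: 4 6 5 6 9

Derivation:
I0 mul r3: issue@1 deps=(None,None) exec_start@1 write@4
I1 mul r4: issue@2 deps=(0,None) exec_start@4 write@6
I2 mul r1: issue@3 deps=(None,None) exec_start@3 write@5
I3 mul r3: issue@4 deps=(2,2) exec_start@5 write@6
I4 mul r3: issue@5 deps=(None,1) exec_start@6 write@9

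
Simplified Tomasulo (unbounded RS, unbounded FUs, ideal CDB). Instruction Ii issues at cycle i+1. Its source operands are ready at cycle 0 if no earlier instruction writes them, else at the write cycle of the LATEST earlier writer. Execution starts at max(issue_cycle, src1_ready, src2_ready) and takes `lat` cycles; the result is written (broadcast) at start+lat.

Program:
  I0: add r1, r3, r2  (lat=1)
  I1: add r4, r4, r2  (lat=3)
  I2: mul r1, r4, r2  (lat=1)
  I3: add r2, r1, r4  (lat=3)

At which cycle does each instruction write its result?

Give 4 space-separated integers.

Answer: 2 5 6 9

Derivation:
I0 add r1: issue@1 deps=(None,None) exec_start@1 write@2
I1 add r4: issue@2 deps=(None,None) exec_start@2 write@5
I2 mul r1: issue@3 deps=(1,None) exec_start@5 write@6
I3 add r2: issue@4 deps=(2,1) exec_start@6 write@9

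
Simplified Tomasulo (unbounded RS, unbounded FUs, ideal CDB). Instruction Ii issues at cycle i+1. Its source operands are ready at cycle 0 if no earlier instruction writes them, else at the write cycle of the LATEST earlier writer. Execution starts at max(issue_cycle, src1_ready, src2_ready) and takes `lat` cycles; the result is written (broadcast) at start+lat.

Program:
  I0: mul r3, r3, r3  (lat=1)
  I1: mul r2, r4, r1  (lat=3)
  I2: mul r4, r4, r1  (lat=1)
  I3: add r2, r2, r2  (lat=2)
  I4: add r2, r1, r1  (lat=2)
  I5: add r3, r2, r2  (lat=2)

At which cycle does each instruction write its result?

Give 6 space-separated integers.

I0 mul r3: issue@1 deps=(None,None) exec_start@1 write@2
I1 mul r2: issue@2 deps=(None,None) exec_start@2 write@5
I2 mul r4: issue@3 deps=(None,None) exec_start@3 write@4
I3 add r2: issue@4 deps=(1,1) exec_start@5 write@7
I4 add r2: issue@5 deps=(None,None) exec_start@5 write@7
I5 add r3: issue@6 deps=(4,4) exec_start@7 write@9

Answer: 2 5 4 7 7 9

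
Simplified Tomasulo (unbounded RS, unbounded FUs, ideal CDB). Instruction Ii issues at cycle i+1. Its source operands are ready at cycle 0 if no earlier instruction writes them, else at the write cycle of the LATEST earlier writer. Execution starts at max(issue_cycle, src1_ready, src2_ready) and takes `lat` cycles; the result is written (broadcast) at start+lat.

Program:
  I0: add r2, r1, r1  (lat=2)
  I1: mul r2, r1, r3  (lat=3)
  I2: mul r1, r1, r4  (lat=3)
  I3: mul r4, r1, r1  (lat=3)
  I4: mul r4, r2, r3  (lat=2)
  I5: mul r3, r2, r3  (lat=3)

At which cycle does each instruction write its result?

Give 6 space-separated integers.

I0 add r2: issue@1 deps=(None,None) exec_start@1 write@3
I1 mul r2: issue@2 deps=(None,None) exec_start@2 write@5
I2 mul r1: issue@3 deps=(None,None) exec_start@3 write@6
I3 mul r4: issue@4 deps=(2,2) exec_start@6 write@9
I4 mul r4: issue@5 deps=(1,None) exec_start@5 write@7
I5 mul r3: issue@6 deps=(1,None) exec_start@6 write@9

Answer: 3 5 6 9 7 9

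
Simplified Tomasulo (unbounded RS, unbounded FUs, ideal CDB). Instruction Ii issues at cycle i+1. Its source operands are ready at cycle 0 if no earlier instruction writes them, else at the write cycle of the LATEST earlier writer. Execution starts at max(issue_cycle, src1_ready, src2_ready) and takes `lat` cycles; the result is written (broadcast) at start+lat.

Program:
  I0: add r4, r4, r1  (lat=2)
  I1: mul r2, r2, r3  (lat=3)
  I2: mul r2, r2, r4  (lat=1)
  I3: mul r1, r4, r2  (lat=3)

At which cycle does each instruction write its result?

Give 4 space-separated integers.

I0 add r4: issue@1 deps=(None,None) exec_start@1 write@3
I1 mul r2: issue@2 deps=(None,None) exec_start@2 write@5
I2 mul r2: issue@3 deps=(1,0) exec_start@5 write@6
I3 mul r1: issue@4 deps=(0,2) exec_start@6 write@9

Answer: 3 5 6 9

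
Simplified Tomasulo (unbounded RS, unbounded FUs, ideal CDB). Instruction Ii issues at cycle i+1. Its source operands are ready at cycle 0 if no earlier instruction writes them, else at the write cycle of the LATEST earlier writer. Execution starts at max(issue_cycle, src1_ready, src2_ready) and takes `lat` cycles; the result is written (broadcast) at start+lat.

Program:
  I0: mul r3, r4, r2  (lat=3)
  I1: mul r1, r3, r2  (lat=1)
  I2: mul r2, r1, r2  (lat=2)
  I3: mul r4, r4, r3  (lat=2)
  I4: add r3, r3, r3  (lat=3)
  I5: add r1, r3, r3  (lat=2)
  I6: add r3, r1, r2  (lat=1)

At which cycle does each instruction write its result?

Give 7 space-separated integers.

I0 mul r3: issue@1 deps=(None,None) exec_start@1 write@4
I1 mul r1: issue@2 deps=(0,None) exec_start@4 write@5
I2 mul r2: issue@3 deps=(1,None) exec_start@5 write@7
I3 mul r4: issue@4 deps=(None,0) exec_start@4 write@6
I4 add r3: issue@5 deps=(0,0) exec_start@5 write@8
I5 add r1: issue@6 deps=(4,4) exec_start@8 write@10
I6 add r3: issue@7 deps=(5,2) exec_start@10 write@11

Answer: 4 5 7 6 8 10 11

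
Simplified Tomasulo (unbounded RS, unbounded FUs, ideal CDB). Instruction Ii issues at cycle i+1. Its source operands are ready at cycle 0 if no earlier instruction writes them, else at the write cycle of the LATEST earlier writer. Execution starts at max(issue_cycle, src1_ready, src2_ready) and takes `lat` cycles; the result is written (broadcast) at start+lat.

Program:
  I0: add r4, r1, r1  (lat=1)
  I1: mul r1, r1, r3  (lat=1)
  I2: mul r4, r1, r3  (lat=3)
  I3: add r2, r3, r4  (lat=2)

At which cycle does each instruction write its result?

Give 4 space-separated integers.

I0 add r4: issue@1 deps=(None,None) exec_start@1 write@2
I1 mul r1: issue@2 deps=(None,None) exec_start@2 write@3
I2 mul r4: issue@3 deps=(1,None) exec_start@3 write@6
I3 add r2: issue@4 deps=(None,2) exec_start@6 write@8

Answer: 2 3 6 8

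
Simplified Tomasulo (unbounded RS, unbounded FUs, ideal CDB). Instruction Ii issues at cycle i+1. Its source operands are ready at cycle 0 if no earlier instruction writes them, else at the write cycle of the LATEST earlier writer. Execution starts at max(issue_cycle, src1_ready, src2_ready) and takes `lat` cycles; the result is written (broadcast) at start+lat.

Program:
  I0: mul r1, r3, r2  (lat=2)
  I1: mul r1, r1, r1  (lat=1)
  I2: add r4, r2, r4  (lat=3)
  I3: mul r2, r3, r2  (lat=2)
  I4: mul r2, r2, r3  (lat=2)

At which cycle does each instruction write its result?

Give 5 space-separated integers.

I0 mul r1: issue@1 deps=(None,None) exec_start@1 write@3
I1 mul r1: issue@2 deps=(0,0) exec_start@3 write@4
I2 add r4: issue@3 deps=(None,None) exec_start@3 write@6
I3 mul r2: issue@4 deps=(None,None) exec_start@4 write@6
I4 mul r2: issue@5 deps=(3,None) exec_start@6 write@8

Answer: 3 4 6 6 8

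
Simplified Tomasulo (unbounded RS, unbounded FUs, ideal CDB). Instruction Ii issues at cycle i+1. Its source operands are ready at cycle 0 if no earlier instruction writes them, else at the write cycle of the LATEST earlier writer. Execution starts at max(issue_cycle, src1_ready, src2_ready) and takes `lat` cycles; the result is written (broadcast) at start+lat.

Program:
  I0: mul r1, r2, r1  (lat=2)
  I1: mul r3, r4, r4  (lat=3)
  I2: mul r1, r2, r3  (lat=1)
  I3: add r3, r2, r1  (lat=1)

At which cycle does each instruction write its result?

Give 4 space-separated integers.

I0 mul r1: issue@1 deps=(None,None) exec_start@1 write@3
I1 mul r3: issue@2 deps=(None,None) exec_start@2 write@5
I2 mul r1: issue@3 deps=(None,1) exec_start@5 write@6
I3 add r3: issue@4 deps=(None,2) exec_start@6 write@7

Answer: 3 5 6 7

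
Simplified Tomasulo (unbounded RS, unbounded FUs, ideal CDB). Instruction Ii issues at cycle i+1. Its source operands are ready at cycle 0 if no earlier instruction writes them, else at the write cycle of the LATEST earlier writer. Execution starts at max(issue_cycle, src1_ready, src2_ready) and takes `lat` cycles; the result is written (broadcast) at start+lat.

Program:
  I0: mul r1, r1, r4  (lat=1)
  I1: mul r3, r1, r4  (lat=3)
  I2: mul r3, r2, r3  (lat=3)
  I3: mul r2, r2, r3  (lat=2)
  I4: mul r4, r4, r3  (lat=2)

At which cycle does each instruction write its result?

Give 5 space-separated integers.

Answer: 2 5 8 10 10

Derivation:
I0 mul r1: issue@1 deps=(None,None) exec_start@1 write@2
I1 mul r3: issue@2 deps=(0,None) exec_start@2 write@5
I2 mul r3: issue@3 deps=(None,1) exec_start@5 write@8
I3 mul r2: issue@4 deps=(None,2) exec_start@8 write@10
I4 mul r4: issue@5 deps=(None,2) exec_start@8 write@10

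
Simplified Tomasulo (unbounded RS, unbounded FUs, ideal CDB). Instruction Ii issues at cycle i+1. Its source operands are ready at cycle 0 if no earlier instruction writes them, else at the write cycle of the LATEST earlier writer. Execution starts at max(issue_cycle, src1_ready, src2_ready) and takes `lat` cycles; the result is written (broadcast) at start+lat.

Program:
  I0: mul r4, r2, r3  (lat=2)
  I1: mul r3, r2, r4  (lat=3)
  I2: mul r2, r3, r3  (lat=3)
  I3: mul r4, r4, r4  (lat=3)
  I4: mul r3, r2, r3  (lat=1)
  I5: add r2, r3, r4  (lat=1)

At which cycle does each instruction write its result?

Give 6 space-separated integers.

I0 mul r4: issue@1 deps=(None,None) exec_start@1 write@3
I1 mul r3: issue@2 deps=(None,0) exec_start@3 write@6
I2 mul r2: issue@3 deps=(1,1) exec_start@6 write@9
I3 mul r4: issue@4 deps=(0,0) exec_start@4 write@7
I4 mul r3: issue@5 deps=(2,1) exec_start@9 write@10
I5 add r2: issue@6 deps=(4,3) exec_start@10 write@11

Answer: 3 6 9 7 10 11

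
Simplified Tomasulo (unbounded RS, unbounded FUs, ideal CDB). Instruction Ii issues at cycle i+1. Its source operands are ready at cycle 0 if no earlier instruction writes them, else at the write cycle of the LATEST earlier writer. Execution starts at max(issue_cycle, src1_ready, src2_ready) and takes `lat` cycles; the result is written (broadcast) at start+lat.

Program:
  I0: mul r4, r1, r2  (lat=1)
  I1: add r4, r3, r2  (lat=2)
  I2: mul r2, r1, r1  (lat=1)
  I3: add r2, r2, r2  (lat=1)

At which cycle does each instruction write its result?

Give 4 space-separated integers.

Answer: 2 4 4 5

Derivation:
I0 mul r4: issue@1 deps=(None,None) exec_start@1 write@2
I1 add r4: issue@2 deps=(None,None) exec_start@2 write@4
I2 mul r2: issue@3 deps=(None,None) exec_start@3 write@4
I3 add r2: issue@4 deps=(2,2) exec_start@4 write@5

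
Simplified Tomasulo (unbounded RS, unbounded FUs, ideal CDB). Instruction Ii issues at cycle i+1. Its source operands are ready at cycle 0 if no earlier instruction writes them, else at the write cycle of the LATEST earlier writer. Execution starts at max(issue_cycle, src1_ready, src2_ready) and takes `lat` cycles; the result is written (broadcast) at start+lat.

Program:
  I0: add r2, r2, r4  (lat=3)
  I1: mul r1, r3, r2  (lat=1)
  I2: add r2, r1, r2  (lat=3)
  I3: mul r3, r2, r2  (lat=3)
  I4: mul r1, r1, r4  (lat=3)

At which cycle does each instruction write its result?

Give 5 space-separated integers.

Answer: 4 5 8 11 8

Derivation:
I0 add r2: issue@1 deps=(None,None) exec_start@1 write@4
I1 mul r1: issue@2 deps=(None,0) exec_start@4 write@5
I2 add r2: issue@3 deps=(1,0) exec_start@5 write@8
I3 mul r3: issue@4 deps=(2,2) exec_start@8 write@11
I4 mul r1: issue@5 deps=(1,None) exec_start@5 write@8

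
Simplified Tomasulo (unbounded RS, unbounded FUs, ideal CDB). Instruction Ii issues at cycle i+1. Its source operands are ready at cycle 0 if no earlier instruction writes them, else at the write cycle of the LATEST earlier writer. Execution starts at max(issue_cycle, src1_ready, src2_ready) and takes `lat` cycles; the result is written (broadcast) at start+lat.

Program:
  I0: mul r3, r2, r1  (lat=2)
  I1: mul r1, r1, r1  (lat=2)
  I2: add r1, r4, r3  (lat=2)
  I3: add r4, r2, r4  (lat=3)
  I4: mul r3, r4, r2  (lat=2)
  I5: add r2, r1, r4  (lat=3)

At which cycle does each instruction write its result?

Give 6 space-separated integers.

I0 mul r3: issue@1 deps=(None,None) exec_start@1 write@3
I1 mul r1: issue@2 deps=(None,None) exec_start@2 write@4
I2 add r1: issue@3 deps=(None,0) exec_start@3 write@5
I3 add r4: issue@4 deps=(None,None) exec_start@4 write@7
I4 mul r3: issue@5 deps=(3,None) exec_start@7 write@9
I5 add r2: issue@6 deps=(2,3) exec_start@7 write@10

Answer: 3 4 5 7 9 10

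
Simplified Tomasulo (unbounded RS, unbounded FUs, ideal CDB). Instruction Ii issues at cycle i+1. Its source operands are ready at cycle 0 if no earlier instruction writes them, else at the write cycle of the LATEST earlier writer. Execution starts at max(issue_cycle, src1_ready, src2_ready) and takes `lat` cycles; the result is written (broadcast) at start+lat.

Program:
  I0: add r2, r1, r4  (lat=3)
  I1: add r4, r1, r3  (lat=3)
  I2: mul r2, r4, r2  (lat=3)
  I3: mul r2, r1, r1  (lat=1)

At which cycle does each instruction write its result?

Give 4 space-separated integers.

I0 add r2: issue@1 deps=(None,None) exec_start@1 write@4
I1 add r4: issue@2 deps=(None,None) exec_start@2 write@5
I2 mul r2: issue@3 deps=(1,0) exec_start@5 write@8
I3 mul r2: issue@4 deps=(None,None) exec_start@4 write@5

Answer: 4 5 8 5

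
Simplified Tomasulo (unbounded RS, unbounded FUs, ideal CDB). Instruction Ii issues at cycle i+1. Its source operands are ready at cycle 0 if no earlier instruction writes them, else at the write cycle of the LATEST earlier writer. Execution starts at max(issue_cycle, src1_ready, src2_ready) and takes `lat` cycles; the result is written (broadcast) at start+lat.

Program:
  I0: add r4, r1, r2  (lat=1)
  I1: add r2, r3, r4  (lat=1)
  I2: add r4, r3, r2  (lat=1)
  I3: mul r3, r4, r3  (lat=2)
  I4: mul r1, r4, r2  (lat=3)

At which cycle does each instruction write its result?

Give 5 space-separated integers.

Answer: 2 3 4 6 8

Derivation:
I0 add r4: issue@1 deps=(None,None) exec_start@1 write@2
I1 add r2: issue@2 deps=(None,0) exec_start@2 write@3
I2 add r4: issue@3 deps=(None,1) exec_start@3 write@4
I3 mul r3: issue@4 deps=(2,None) exec_start@4 write@6
I4 mul r1: issue@5 deps=(2,1) exec_start@5 write@8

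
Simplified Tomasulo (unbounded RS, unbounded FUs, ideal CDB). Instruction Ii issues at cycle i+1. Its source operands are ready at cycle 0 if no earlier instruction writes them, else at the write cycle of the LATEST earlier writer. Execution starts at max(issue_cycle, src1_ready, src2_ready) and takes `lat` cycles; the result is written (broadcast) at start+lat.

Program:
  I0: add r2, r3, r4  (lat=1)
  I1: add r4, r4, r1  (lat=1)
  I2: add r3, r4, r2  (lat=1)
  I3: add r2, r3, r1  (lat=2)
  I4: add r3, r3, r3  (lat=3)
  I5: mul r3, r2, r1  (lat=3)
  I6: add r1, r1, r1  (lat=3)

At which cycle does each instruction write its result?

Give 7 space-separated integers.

I0 add r2: issue@1 deps=(None,None) exec_start@1 write@2
I1 add r4: issue@2 deps=(None,None) exec_start@2 write@3
I2 add r3: issue@3 deps=(1,0) exec_start@3 write@4
I3 add r2: issue@4 deps=(2,None) exec_start@4 write@6
I4 add r3: issue@5 deps=(2,2) exec_start@5 write@8
I5 mul r3: issue@6 deps=(3,None) exec_start@6 write@9
I6 add r1: issue@7 deps=(None,None) exec_start@7 write@10

Answer: 2 3 4 6 8 9 10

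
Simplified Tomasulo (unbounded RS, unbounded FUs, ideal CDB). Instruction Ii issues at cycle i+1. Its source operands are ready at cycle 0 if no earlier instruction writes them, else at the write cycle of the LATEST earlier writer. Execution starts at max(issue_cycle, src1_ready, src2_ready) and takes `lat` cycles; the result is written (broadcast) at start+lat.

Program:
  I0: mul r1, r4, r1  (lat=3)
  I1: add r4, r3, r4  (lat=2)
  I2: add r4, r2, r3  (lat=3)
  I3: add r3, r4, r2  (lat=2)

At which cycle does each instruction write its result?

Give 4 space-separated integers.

I0 mul r1: issue@1 deps=(None,None) exec_start@1 write@4
I1 add r4: issue@2 deps=(None,None) exec_start@2 write@4
I2 add r4: issue@3 deps=(None,None) exec_start@3 write@6
I3 add r3: issue@4 deps=(2,None) exec_start@6 write@8

Answer: 4 4 6 8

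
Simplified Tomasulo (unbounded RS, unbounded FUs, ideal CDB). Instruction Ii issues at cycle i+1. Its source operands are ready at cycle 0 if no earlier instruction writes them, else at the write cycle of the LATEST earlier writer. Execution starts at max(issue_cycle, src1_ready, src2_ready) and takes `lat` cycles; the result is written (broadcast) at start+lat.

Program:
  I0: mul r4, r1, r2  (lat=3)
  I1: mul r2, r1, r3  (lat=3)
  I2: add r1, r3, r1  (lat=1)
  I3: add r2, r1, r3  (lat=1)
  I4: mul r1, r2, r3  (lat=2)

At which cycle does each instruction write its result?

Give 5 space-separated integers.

I0 mul r4: issue@1 deps=(None,None) exec_start@1 write@4
I1 mul r2: issue@2 deps=(None,None) exec_start@2 write@5
I2 add r1: issue@3 deps=(None,None) exec_start@3 write@4
I3 add r2: issue@4 deps=(2,None) exec_start@4 write@5
I4 mul r1: issue@5 deps=(3,None) exec_start@5 write@7

Answer: 4 5 4 5 7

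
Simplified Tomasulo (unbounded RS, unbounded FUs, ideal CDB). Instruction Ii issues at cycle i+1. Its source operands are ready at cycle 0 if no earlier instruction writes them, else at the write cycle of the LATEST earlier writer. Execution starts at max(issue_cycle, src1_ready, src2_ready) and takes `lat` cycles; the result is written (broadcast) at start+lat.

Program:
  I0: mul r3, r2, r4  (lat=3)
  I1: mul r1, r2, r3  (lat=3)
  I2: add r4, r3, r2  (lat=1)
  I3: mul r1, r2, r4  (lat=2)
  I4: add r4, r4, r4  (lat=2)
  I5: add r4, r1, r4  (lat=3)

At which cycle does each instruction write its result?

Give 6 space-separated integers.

Answer: 4 7 5 7 7 10

Derivation:
I0 mul r3: issue@1 deps=(None,None) exec_start@1 write@4
I1 mul r1: issue@2 deps=(None,0) exec_start@4 write@7
I2 add r4: issue@3 deps=(0,None) exec_start@4 write@5
I3 mul r1: issue@4 deps=(None,2) exec_start@5 write@7
I4 add r4: issue@5 deps=(2,2) exec_start@5 write@7
I5 add r4: issue@6 deps=(3,4) exec_start@7 write@10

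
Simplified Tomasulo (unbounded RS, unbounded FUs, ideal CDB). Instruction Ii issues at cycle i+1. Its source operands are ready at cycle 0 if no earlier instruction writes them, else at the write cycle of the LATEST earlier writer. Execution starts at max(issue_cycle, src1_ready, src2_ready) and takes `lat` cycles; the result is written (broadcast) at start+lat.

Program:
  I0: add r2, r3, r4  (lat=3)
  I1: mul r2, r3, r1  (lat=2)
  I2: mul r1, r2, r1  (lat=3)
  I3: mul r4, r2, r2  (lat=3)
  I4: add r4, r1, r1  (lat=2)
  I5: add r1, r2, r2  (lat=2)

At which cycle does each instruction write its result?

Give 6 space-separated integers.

I0 add r2: issue@1 deps=(None,None) exec_start@1 write@4
I1 mul r2: issue@2 deps=(None,None) exec_start@2 write@4
I2 mul r1: issue@3 deps=(1,None) exec_start@4 write@7
I3 mul r4: issue@4 deps=(1,1) exec_start@4 write@7
I4 add r4: issue@5 deps=(2,2) exec_start@7 write@9
I5 add r1: issue@6 deps=(1,1) exec_start@6 write@8

Answer: 4 4 7 7 9 8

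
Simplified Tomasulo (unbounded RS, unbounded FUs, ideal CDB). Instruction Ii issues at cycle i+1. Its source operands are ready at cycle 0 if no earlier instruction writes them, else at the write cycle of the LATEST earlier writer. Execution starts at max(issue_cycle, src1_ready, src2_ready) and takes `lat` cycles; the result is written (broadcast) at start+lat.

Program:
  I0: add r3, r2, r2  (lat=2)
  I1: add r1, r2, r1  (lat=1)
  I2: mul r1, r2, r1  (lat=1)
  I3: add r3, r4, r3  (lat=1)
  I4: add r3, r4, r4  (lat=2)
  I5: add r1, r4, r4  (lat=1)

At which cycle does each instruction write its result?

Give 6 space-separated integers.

Answer: 3 3 4 5 7 7

Derivation:
I0 add r3: issue@1 deps=(None,None) exec_start@1 write@3
I1 add r1: issue@2 deps=(None,None) exec_start@2 write@3
I2 mul r1: issue@3 deps=(None,1) exec_start@3 write@4
I3 add r3: issue@4 deps=(None,0) exec_start@4 write@5
I4 add r3: issue@5 deps=(None,None) exec_start@5 write@7
I5 add r1: issue@6 deps=(None,None) exec_start@6 write@7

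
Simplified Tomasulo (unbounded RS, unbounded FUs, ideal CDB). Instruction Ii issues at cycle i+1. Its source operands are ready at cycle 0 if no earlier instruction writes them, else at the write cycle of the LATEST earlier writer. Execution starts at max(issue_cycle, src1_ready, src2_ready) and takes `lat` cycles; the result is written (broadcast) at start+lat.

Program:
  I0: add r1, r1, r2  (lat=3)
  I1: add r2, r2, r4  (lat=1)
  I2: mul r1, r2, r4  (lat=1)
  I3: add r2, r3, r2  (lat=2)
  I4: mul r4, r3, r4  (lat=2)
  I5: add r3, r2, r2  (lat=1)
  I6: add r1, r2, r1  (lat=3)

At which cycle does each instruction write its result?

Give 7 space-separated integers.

I0 add r1: issue@1 deps=(None,None) exec_start@1 write@4
I1 add r2: issue@2 deps=(None,None) exec_start@2 write@3
I2 mul r1: issue@3 deps=(1,None) exec_start@3 write@4
I3 add r2: issue@4 deps=(None,1) exec_start@4 write@6
I4 mul r4: issue@5 deps=(None,None) exec_start@5 write@7
I5 add r3: issue@6 deps=(3,3) exec_start@6 write@7
I6 add r1: issue@7 deps=(3,2) exec_start@7 write@10

Answer: 4 3 4 6 7 7 10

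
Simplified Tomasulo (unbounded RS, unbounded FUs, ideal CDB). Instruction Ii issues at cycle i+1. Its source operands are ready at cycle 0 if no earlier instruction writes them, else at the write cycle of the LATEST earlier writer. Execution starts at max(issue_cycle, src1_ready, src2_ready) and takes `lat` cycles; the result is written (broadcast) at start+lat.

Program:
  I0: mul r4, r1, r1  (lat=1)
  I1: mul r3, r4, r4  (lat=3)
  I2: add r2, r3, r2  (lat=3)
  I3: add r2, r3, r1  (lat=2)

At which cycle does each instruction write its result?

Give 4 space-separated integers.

Answer: 2 5 8 7

Derivation:
I0 mul r4: issue@1 deps=(None,None) exec_start@1 write@2
I1 mul r3: issue@2 deps=(0,0) exec_start@2 write@5
I2 add r2: issue@3 deps=(1,None) exec_start@5 write@8
I3 add r2: issue@4 deps=(1,None) exec_start@5 write@7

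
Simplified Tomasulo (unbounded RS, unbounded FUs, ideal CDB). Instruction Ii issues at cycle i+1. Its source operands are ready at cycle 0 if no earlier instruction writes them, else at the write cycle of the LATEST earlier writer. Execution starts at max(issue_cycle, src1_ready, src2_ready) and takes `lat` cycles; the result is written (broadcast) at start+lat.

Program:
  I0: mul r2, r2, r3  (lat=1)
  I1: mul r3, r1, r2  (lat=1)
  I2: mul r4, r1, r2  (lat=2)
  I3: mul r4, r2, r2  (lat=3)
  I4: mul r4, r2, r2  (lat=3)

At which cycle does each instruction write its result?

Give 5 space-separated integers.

I0 mul r2: issue@1 deps=(None,None) exec_start@1 write@2
I1 mul r3: issue@2 deps=(None,0) exec_start@2 write@3
I2 mul r4: issue@3 deps=(None,0) exec_start@3 write@5
I3 mul r4: issue@4 deps=(0,0) exec_start@4 write@7
I4 mul r4: issue@5 deps=(0,0) exec_start@5 write@8

Answer: 2 3 5 7 8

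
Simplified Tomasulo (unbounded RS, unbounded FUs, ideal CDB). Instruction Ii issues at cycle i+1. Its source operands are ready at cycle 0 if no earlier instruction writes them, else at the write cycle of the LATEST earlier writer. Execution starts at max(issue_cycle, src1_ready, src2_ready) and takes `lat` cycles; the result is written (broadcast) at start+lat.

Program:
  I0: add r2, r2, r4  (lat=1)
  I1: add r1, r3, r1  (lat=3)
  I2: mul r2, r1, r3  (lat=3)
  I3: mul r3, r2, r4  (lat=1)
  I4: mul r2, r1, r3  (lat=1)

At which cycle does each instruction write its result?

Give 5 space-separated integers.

I0 add r2: issue@1 deps=(None,None) exec_start@1 write@2
I1 add r1: issue@2 deps=(None,None) exec_start@2 write@5
I2 mul r2: issue@3 deps=(1,None) exec_start@5 write@8
I3 mul r3: issue@4 deps=(2,None) exec_start@8 write@9
I4 mul r2: issue@5 deps=(1,3) exec_start@9 write@10

Answer: 2 5 8 9 10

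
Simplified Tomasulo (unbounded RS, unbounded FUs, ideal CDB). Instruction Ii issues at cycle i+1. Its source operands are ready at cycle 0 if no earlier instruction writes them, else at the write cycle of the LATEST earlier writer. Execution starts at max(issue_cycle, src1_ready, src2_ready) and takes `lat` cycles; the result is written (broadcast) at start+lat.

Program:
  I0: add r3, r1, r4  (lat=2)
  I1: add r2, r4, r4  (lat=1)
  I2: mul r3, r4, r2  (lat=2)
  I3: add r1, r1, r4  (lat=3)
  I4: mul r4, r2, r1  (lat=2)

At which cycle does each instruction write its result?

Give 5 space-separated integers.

I0 add r3: issue@1 deps=(None,None) exec_start@1 write@3
I1 add r2: issue@2 deps=(None,None) exec_start@2 write@3
I2 mul r3: issue@3 deps=(None,1) exec_start@3 write@5
I3 add r1: issue@4 deps=(None,None) exec_start@4 write@7
I4 mul r4: issue@5 deps=(1,3) exec_start@7 write@9

Answer: 3 3 5 7 9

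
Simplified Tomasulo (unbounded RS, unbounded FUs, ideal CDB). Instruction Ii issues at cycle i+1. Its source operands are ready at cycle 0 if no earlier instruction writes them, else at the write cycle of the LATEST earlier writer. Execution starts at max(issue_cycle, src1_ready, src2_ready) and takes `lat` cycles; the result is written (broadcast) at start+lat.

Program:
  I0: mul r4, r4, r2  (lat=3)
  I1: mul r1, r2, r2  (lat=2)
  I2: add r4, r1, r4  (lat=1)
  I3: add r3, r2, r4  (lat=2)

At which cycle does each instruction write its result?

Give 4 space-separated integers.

I0 mul r4: issue@1 deps=(None,None) exec_start@1 write@4
I1 mul r1: issue@2 deps=(None,None) exec_start@2 write@4
I2 add r4: issue@3 deps=(1,0) exec_start@4 write@5
I3 add r3: issue@4 deps=(None,2) exec_start@5 write@7

Answer: 4 4 5 7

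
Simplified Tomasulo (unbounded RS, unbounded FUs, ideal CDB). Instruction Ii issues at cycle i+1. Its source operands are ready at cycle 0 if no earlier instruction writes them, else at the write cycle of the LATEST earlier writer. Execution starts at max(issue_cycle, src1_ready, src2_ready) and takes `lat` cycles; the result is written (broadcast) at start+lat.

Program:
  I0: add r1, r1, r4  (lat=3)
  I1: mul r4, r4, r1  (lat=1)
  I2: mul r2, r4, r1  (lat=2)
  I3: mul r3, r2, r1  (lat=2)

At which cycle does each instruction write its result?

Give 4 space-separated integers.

Answer: 4 5 7 9

Derivation:
I0 add r1: issue@1 deps=(None,None) exec_start@1 write@4
I1 mul r4: issue@2 deps=(None,0) exec_start@4 write@5
I2 mul r2: issue@3 deps=(1,0) exec_start@5 write@7
I3 mul r3: issue@4 deps=(2,0) exec_start@7 write@9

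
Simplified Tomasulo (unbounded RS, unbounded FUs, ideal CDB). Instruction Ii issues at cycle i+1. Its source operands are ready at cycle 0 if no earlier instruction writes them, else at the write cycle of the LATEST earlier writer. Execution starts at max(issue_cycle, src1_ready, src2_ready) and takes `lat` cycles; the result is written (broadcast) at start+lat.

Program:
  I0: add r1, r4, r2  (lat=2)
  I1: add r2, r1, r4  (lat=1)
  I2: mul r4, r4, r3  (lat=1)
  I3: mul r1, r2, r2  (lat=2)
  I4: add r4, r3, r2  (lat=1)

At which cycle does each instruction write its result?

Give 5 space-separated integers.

I0 add r1: issue@1 deps=(None,None) exec_start@1 write@3
I1 add r2: issue@2 deps=(0,None) exec_start@3 write@4
I2 mul r4: issue@3 deps=(None,None) exec_start@3 write@4
I3 mul r1: issue@4 deps=(1,1) exec_start@4 write@6
I4 add r4: issue@5 deps=(None,1) exec_start@5 write@6

Answer: 3 4 4 6 6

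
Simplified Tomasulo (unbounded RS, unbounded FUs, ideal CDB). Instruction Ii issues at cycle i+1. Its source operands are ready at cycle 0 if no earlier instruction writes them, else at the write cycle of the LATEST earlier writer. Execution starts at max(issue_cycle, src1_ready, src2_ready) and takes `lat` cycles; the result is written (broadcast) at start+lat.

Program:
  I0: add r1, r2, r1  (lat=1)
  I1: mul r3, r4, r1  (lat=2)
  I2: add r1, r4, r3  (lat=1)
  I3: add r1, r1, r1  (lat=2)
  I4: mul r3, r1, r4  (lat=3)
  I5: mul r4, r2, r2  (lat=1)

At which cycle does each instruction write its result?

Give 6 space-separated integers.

Answer: 2 4 5 7 10 7

Derivation:
I0 add r1: issue@1 deps=(None,None) exec_start@1 write@2
I1 mul r3: issue@2 deps=(None,0) exec_start@2 write@4
I2 add r1: issue@3 deps=(None,1) exec_start@4 write@5
I3 add r1: issue@4 deps=(2,2) exec_start@5 write@7
I4 mul r3: issue@5 deps=(3,None) exec_start@7 write@10
I5 mul r4: issue@6 deps=(None,None) exec_start@6 write@7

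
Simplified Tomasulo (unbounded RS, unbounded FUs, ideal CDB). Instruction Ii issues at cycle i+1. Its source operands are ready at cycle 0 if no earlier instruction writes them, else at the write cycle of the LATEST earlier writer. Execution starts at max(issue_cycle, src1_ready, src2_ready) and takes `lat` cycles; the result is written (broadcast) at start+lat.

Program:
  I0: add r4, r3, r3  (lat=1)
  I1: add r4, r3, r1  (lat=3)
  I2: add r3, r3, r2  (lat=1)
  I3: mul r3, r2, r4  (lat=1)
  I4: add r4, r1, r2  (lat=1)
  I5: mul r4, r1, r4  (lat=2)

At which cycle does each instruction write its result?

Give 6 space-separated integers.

Answer: 2 5 4 6 6 8

Derivation:
I0 add r4: issue@1 deps=(None,None) exec_start@1 write@2
I1 add r4: issue@2 deps=(None,None) exec_start@2 write@5
I2 add r3: issue@3 deps=(None,None) exec_start@3 write@4
I3 mul r3: issue@4 deps=(None,1) exec_start@5 write@6
I4 add r4: issue@5 deps=(None,None) exec_start@5 write@6
I5 mul r4: issue@6 deps=(None,4) exec_start@6 write@8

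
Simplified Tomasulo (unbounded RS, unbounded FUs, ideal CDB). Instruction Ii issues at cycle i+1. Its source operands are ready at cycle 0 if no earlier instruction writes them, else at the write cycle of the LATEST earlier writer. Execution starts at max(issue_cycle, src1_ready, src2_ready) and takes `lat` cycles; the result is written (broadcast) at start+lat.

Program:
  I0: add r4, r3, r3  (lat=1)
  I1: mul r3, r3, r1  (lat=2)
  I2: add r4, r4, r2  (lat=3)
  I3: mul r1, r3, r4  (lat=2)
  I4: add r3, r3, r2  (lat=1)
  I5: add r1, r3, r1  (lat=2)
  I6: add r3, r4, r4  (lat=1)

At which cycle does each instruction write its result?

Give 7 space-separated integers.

Answer: 2 4 6 8 6 10 8

Derivation:
I0 add r4: issue@1 deps=(None,None) exec_start@1 write@2
I1 mul r3: issue@2 deps=(None,None) exec_start@2 write@4
I2 add r4: issue@3 deps=(0,None) exec_start@3 write@6
I3 mul r1: issue@4 deps=(1,2) exec_start@6 write@8
I4 add r3: issue@5 deps=(1,None) exec_start@5 write@6
I5 add r1: issue@6 deps=(4,3) exec_start@8 write@10
I6 add r3: issue@7 deps=(2,2) exec_start@7 write@8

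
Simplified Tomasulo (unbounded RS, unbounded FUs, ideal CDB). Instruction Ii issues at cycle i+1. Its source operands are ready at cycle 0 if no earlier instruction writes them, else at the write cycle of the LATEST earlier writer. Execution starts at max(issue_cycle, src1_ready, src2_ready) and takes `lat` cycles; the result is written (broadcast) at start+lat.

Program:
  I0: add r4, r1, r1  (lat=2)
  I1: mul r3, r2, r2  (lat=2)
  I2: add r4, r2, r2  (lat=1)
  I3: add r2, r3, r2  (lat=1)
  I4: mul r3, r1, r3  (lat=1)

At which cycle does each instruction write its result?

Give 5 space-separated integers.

I0 add r4: issue@1 deps=(None,None) exec_start@1 write@3
I1 mul r3: issue@2 deps=(None,None) exec_start@2 write@4
I2 add r4: issue@3 deps=(None,None) exec_start@3 write@4
I3 add r2: issue@4 deps=(1,None) exec_start@4 write@5
I4 mul r3: issue@5 deps=(None,1) exec_start@5 write@6

Answer: 3 4 4 5 6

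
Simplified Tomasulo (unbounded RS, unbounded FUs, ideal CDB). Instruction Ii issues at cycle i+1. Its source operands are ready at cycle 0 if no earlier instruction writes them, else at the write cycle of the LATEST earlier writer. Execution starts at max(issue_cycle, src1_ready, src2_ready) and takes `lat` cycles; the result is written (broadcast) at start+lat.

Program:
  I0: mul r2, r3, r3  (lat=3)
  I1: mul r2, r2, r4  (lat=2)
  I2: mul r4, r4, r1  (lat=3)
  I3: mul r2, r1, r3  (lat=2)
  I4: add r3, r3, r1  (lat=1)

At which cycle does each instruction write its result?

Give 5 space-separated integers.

I0 mul r2: issue@1 deps=(None,None) exec_start@1 write@4
I1 mul r2: issue@2 deps=(0,None) exec_start@4 write@6
I2 mul r4: issue@3 deps=(None,None) exec_start@3 write@6
I3 mul r2: issue@4 deps=(None,None) exec_start@4 write@6
I4 add r3: issue@5 deps=(None,None) exec_start@5 write@6

Answer: 4 6 6 6 6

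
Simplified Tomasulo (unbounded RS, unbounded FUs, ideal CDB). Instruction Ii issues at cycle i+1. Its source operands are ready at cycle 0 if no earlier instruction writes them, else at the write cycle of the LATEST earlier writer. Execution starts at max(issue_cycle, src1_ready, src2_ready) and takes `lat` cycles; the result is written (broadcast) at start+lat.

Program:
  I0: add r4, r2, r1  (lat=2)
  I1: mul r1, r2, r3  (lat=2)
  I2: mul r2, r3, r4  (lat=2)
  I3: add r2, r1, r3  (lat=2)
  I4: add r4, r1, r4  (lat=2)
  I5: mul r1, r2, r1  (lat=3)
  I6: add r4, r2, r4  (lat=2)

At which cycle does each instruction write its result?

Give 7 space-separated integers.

I0 add r4: issue@1 deps=(None,None) exec_start@1 write@3
I1 mul r1: issue@2 deps=(None,None) exec_start@2 write@4
I2 mul r2: issue@3 deps=(None,0) exec_start@3 write@5
I3 add r2: issue@4 deps=(1,None) exec_start@4 write@6
I4 add r4: issue@5 deps=(1,0) exec_start@5 write@7
I5 mul r1: issue@6 deps=(3,1) exec_start@6 write@9
I6 add r4: issue@7 deps=(3,4) exec_start@7 write@9

Answer: 3 4 5 6 7 9 9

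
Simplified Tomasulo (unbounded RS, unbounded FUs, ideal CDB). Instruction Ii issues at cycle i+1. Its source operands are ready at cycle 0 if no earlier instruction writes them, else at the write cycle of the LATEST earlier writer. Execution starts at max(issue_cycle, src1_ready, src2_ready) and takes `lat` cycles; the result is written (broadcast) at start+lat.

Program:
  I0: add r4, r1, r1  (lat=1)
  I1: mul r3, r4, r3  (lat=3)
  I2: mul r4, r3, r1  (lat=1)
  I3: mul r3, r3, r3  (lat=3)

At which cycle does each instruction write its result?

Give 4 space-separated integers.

Answer: 2 5 6 8

Derivation:
I0 add r4: issue@1 deps=(None,None) exec_start@1 write@2
I1 mul r3: issue@2 deps=(0,None) exec_start@2 write@5
I2 mul r4: issue@3 deps=(1,None) exec_start@5 write@6
I3 mul r3: issue@4 deps=(1,1) exec_start@5 write@8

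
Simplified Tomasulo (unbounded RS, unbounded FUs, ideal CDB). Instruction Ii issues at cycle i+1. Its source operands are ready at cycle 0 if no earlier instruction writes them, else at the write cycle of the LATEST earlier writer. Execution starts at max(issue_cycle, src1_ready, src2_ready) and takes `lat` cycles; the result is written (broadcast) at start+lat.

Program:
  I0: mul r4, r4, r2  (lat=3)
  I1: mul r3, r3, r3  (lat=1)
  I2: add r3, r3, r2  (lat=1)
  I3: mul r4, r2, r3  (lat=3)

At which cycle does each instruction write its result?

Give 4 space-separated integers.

Answer: 4 3 4 7

Derivation:
I0 mul r4: issue@1 deps=(None,None) exec_start@1 write@4
I1 mul r3: issue@2 deps=(None,None) exec_start@2 write@3
I2 add r3: issue@3 deps=(1,None) exec_start@3 write@4
I3 mul r4: issue@4 deps=(None,2) exec_start@4 write@7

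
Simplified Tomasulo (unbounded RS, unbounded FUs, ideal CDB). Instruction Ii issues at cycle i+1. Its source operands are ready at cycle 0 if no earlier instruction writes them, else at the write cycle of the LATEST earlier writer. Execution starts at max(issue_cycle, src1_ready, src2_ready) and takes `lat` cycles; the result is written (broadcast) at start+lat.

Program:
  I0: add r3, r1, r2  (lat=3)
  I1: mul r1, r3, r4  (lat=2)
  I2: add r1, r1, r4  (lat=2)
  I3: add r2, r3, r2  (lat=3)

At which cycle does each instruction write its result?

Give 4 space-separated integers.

Answer: 4 6 8 7

Derivation:
I0 add r3: issue@1 deps=(None,None) exec_start@1 write@4
I1 mul r1: issue@2 deps=(0,None) exec_start@4 write@6
I2 add r1: issue@3 deps=(1,None) exec_start@6 write@8
I3 add r2: issue@4 deps=(0,None) exec_start@4 write@7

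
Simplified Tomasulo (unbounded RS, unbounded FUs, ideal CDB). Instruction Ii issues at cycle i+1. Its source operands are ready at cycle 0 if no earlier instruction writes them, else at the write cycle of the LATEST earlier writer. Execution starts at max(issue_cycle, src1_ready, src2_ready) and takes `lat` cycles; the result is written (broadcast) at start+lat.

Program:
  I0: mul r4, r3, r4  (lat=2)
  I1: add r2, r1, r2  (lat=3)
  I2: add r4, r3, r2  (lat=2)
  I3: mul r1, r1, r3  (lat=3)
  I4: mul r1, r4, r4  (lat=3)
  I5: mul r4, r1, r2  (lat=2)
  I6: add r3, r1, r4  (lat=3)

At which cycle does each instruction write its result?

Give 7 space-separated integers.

I0 mul r4: issue@1 deps=(None,None) exec_start@1 write@3
I1 add r2: issue@2 deps=(None,None) exec_start@2 write@5
I2 add r4: issue@3 deps=(None,1) exec_start@5 write@7
I3 mul r1: issue@4 deps=(None,None) exec_start@4 write@7
I4 mul r1: issue@5 deps=(2,2) exec_start@7 write@10
I5 mul r4: issue@6 deps=(4,1) exec_start@10 write@12
I6 add r3: issue@7 deps=(4,5) exec_start@12 write@15

Answer: 3 5 7 7 10 12 15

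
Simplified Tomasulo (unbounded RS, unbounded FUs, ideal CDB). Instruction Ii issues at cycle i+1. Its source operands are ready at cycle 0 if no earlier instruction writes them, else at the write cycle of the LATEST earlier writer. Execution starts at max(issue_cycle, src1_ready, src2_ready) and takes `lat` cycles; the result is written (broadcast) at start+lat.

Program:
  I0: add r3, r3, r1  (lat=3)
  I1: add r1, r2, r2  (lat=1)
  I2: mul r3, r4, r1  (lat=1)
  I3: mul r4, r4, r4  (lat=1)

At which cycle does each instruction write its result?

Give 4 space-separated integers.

I0 add r3: issue@1 deps=(None,None) exec_start@1 write@4
I1 add r1: issue@2 deps=(None,None) exec_start@2 write@3
I2 mul r3: issue@3 deps=(None,1) exec_start@3 write@4
I3 mul r4: issue@4 deps=(None,None) exec_start@4 write@5

Answer: 4 3 4 5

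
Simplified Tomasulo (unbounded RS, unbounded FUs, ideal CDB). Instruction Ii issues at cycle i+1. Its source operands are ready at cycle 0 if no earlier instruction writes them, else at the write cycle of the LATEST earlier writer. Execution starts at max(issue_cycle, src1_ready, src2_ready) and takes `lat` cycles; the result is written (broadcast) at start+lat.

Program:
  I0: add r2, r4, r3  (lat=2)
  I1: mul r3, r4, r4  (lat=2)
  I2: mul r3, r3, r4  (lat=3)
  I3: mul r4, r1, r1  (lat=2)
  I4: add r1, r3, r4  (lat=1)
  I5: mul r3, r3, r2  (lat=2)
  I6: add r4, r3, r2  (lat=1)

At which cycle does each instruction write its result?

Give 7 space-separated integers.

I0 add r2: issue@1 deps=(None,None) exec_start@1 write@3
I1 mul r3: issue@2 deps=(None,None) exec_start@2 write@4
I2 mul r3: issue@3 deps=(1,None) exec_start@4 write@7
I3 mul r4: issue@4 deps=(None,None) exec_start@4 write@6
I4 add r1: issue@5 deps=(2,3) exec_start@7 write@8
I5 mul r3: issue@6 deps=(2,0) exec_start@7 write@9
I6 add r4: issue@7 deps=(5,0) exec_start@9 write@10

Answer: 3 4 7 6 8 9 10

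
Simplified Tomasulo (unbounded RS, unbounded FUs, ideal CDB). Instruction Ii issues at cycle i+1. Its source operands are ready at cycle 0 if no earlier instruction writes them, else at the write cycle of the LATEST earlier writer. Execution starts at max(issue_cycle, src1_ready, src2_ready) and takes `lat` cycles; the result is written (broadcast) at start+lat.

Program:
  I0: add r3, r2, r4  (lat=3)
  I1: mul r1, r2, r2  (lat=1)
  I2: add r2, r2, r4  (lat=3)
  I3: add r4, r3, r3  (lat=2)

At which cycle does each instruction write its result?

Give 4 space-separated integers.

Answer: 4 3 6 6

Derivation:
I0 add r3: issue@1 deps=(None,None) exec_start@1 write@4
I1 mul r1: issue@2 deps=(None,None) exec_start@2 write@3
I2 add r2: issue@3 deps=(None,None) exec_start@3 write@6
I3 add r4: issue@4 deps=(0,0) exec_start@4 write@6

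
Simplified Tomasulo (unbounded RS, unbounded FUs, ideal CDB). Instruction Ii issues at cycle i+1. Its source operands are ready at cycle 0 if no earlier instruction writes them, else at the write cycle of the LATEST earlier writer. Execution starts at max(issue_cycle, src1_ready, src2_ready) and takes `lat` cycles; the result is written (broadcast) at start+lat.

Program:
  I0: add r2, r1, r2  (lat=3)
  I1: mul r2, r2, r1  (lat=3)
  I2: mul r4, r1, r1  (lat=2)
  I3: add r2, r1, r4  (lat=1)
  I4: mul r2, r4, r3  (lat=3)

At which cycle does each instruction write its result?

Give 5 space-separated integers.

Answer: 4 7 5 6 8

Derivation:
I0 add r2: issue@1 deps=(None,None) exec_start@1 write@4
I1 mul r2: issue@2 deps=(0,None) exec_start@4 write@7
I2 mul r4: issue@3 deps=(None,None) exec_start@3 write@5
I3 add r2: issue@4 deps=(None,2) exec_start@5 write@6
I4 mul r2: issue@5 deps=(2,None) exec_start@5 write@8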